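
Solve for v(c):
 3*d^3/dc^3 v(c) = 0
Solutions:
 v(c) = C1 + C2*c + C3*c^2


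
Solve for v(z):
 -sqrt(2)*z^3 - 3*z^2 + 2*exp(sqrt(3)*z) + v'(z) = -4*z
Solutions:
 v(z) = C1 + sqrt(2)*z^4/4 + z^3 - 2*z^2 - 2*sqrt(3)*exp(sqrt(3)*z)/3


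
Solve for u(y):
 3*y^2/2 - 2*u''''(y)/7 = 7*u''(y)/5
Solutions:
 u(y) = C1 + C2*y + C3*sin(7*sqrt(10)*y/10) + C4*cos(7*sqrt(10)*y/10) + 5*y^4/56 - 75*y^2/343


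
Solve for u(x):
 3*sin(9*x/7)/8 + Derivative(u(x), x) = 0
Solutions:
 u(x) = C1 + 7*cos(9*x/7)/24


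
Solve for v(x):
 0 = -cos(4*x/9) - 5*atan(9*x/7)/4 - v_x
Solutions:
 v(x) = C1 - 5*x*atan(9*x/7)/4 + 35*log(81*x^2 + 49)/72 - 9*sin(4*x/9)/4


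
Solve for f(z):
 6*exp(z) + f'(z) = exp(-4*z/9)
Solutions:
 f(z) = C1 - 6*exp(z) - 9*exp(-4*z/9)/4


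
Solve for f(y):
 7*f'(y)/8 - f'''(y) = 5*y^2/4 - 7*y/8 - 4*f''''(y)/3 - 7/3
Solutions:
 f(y) = C1 + C2*exp(y*((sqrt(399) + 20)^(-1/3) + 2 + (sqrt(399) + 20)^(1/3))/8)*sin(sqrt(3)*y*(-(sqrt(399) + 20)^(1/3) + (sqrt(399) + 20)^(-1/3))/8) + C3*exp(y*((sqrt(399) + 20)^(-1/3) + 2 + (sqrt(399) + 20)^(1/3))/8)*cos(sqrt(3)*y*(-(sqrt(399) + 20)^(1/3) + (sqrt(399) + 20)^(-1/3))/8) + C4*exp(y*(-(sqrt(399) + 20)^(1/3) - 1/(sqrt(399) + 20)^(1/3) + 1)/4) + 10*y^3/21 - y^2/2 + 88*y/147


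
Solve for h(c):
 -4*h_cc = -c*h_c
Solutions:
 h(c) = C1 + C2*erfi(sqrt(2)*c/4)


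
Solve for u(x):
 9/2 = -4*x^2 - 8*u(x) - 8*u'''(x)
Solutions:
 u(x) = C3*exp(-x) - x^2/2 + (C1*sin(sqrt(3)*x/2) + C2*cos(sqrt(3)*x/2))*exp(x/2) - 9/16


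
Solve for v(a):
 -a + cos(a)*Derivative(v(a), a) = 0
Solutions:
 v(a) = C1 + Integral(a/cos(a), a)


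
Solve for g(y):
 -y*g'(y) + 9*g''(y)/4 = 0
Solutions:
 g(y) = C1 + C2*erfi(sqrt(2)*y/3)


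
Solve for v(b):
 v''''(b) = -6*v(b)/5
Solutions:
 v(b) = (C1*sin(10^(3/4)*3^(1/4)*b/10) + C2*cos(10^(3/4)*3^(1/4)*b/10))*exp(-10^(3/4)*3^(1/4)*b/10) + (C3*sin(10^(3/4)*3^(1/4)*b/10) + C4*cos(10^(3/4)*3^(1/4)*b/10))*exp(10^(3/4)*3^(1/4)*b/10)


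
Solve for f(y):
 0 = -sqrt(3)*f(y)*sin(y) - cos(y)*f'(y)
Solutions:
 f(y) = C1*cos(y)^(sqrt(3))


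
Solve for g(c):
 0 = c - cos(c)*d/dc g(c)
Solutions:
 g(c) = C1 + Integral(c/cos(c), c)


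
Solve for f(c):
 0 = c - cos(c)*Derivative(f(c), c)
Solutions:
 f(c) = C1 + Integral(c/cos(c), c)


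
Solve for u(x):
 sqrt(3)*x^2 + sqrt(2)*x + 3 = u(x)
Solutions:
 u(x) = sqrt(3)*x^2 + sqrt(2)*x + 3


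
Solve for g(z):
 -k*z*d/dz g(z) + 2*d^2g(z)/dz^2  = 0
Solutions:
 g(z) = Piecewise((-sqrt(pi)*C1*erf(z*sqrt(-k)/2)/sqrt(-k) - C2, (k > 0) | (k < 0)), (-C1*z - C2, True))


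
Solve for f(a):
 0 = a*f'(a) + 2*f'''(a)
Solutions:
 f(a) = C1 + Integral(C2*airyai(-2^(2/3)*a/2) + C3*airybi(-2^(2/3)*a/2), a)


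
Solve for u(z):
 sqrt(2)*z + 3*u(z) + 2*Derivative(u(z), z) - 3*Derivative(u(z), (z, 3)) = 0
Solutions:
 u(z) = C1*exp(-2^(1/3)*z*(4/(sqrt(697) + 27)^(1/3) + 2^(1/3)*(sqrt(697) + 27)^(1/3))/12)*sin(2^(1/3)*sqrt(3)*z*(-2^(1/3)*(sqrt(697) + 27)^(1/3) + 4/(sqrt(697) + 27)^(1/3))/12) + C2*exp(-2^(1/3)*z*(4/(sqrt(697) + 27)^(1/3) + 2^(1/3)*(sqrt(697) + 27)^(1/3))/12)*cos(2^(1/3)*sqrt(3)*z*(-2^(1/3)*(sqrt(697) + 27)^(1/3) + 4/(sqrt(697) + 27)^(1/3))/12) + C3*exp(2^(1/3)*z*(4/(sqrt(697) + 27)^(1/3) + 2^(1/3)*(sqrt(697) + 27)^(1/3))/6) - sqrt(2)*z/3 + 2*sqrt(2)/9


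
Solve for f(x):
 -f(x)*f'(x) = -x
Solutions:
 f(x) = -sqrt(C1 + x^2)
 f(x) = sqrt(C1 + x^2)


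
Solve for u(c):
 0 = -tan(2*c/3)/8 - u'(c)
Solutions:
 u(c) = C1 + 3*log(cos(2*c/3))/16


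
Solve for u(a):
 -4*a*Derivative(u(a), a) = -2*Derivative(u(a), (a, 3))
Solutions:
 u(a) = C1 + Integral(C2*airyai(2^(1/3)*a) + C3*airybi(2^(1/3)*a), a)


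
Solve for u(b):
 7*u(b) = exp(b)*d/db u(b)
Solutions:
 u(b) = C1*exp(-7*exp(-b))


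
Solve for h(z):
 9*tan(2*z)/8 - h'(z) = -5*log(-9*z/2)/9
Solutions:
 h(z) = C1 + 5*z*log(-z)/9 - 5*z/9 - 5*z*log(2)/9 + 10*z*log(3)/9 - 9*log(cos(2*z))/16


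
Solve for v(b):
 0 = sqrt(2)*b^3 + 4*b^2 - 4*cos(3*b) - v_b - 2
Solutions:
 v(b) = C1 + sqrt(2)*b^4/4 + 4*b^3/3 - 2*b - 4*sin(3*b)/3


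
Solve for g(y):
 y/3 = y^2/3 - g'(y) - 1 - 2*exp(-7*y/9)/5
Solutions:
 g(y) = C1 + y^3/9 - y^2/6 - y + 18*exp(-7*y/9)/35


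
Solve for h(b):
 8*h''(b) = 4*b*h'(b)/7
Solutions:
 h(b) = C1 + C2*erfi(sqrt(7)*b/14)


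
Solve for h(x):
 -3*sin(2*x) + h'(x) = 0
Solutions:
 h(x) = C1 - 3*cos(2*x)/2


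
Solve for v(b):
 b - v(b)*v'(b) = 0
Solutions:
 v(b) = -sqrt(C1 + b^2)
 v(b) = sqrt(C1 + b^2)


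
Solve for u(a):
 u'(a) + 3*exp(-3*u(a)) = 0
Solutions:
 u(a) = log(C1 - 9*a)/3
 u(a) = log((-3^(1/3) - 3^(5/6)*I)*(C1 - 3*a)^(1/3)/2)
 u(a) = log((-3^(1/3) + 3^(5/6)*I)*(C1 - 3*a)^(1/3)/2)


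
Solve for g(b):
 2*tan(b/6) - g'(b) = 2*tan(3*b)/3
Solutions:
 g(b) = C1 - 12*log(cos(b/6)) + 2*log(cos(3*b))/9


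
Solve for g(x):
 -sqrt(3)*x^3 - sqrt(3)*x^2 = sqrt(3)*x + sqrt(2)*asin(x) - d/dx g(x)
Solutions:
 g(x) = C1 + sqrt(3)*x^4/4 + sqrt(3)*x^3/3 + sqrt(3)*x^2/2 + sqrt(2)*(x*asin(x) + sqrt(1 - x^2))


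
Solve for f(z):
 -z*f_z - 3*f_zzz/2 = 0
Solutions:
 f(z) = C1 + Integral(C2*airyai(-2^(1/3)*3^(2/3)*z/3) + C3*airybi(-2^(1/3)*3^(2/3)*z/3), z)


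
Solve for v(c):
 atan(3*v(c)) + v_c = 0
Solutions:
 Integral(1/atan(3*_y), (_y, v(c))) = C1 - c


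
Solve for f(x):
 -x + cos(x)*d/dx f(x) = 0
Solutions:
 f(x) = C1 + Integral(x/cos(x), x)


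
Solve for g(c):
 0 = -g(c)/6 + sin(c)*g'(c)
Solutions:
 g(c) = C1*(cos(c) - 1)^(1/12)/(cos(c) + 1)^(1/12)


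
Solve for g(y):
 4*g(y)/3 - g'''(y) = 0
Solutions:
 g(y) = C3*exp(6^(2/3)*y/3) + (C1*sin(2^(2/3)*3^(1/6)*y/2) + C2*cos(2^(2/3)*3^(1/6)*y/2))*exp(-6^(2/3)*y/6)


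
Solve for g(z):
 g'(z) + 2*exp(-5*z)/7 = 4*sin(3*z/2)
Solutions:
 g(z) = C1 - 8*cos(3*z/2)/3 + 2*exp(-5*z)/35


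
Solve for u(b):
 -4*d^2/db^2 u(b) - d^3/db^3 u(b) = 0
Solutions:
 u(b) = C1 + C2*b + C3*exp(-4*b)


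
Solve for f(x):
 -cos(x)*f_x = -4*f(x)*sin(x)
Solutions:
 f(x) = C1/cos(x)^4


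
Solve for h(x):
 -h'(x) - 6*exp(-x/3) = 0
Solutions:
 h(x) = C1 + 18*exp(-x/3)


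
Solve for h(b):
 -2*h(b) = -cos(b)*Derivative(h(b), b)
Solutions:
 h(b) = C1*(sin(b) + 1)/(sin(b) - 1)


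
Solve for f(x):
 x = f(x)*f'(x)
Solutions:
 f(x) = -sqrt(C1 + x^2)
 f(x) = sqrt(C1 + x^2)


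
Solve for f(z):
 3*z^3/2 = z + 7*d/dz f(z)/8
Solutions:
 f(z) = C1 + 3*z^4/7 - 4*z^2/7


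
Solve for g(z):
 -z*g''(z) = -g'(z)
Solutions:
 g(z) = C1 + C2*z^2


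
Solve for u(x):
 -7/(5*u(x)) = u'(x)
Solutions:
 u(x) = -sqrt(C1 - 70*x)/5
 u(x) = sqrt(C1 - 70*x)/5


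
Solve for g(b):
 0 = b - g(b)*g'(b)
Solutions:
 g(b) = -sqrt(C1 + b^2)
 g(b) = sqrt(C1 + b^2)


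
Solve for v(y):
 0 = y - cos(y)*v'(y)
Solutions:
 v(y) = C1 + Integral(y/cos(y), y)


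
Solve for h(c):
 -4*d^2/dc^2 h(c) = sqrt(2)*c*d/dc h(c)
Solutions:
 h(c) = C1 + C2*erf(2^(3/4)*c/4)


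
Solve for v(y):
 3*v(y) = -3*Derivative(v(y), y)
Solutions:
 v(y) = C1*exp(-y)


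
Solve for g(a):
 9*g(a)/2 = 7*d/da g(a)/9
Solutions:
 g(a) = C1*exp(81*a/14)


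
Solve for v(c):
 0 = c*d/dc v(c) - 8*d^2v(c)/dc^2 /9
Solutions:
 v(c) = C1 + C2*erfi(3*c/4)


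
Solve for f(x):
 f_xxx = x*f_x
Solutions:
 f(x) = C1 + Integral(C2*airyai(x) + C3*airybi(x), x)


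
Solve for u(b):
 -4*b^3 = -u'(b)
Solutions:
 u(b) = C1 + b^4


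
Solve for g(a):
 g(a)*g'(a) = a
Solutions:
 g(a) = -sqrt(C1 + a^2)
 g(a) = sqrt(C1 + a^2)


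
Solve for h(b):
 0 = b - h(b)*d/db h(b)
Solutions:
 h(b) = -sqrt(C1 + b^2)
 h(b) = sqrt(C1 + b^2)


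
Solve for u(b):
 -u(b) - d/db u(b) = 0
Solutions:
 u(b) = C1*exp(-b)


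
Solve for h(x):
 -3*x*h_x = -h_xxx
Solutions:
 h(x) = C1 + Integral(C2*airyai(3^(1/3)*x) + C3*airybi(3^(1/3)*x), x)


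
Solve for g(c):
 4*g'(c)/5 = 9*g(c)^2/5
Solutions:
 g(c) = -4/(C1 + 9*c)


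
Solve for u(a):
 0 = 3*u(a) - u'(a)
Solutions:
 u(a) = C1*exp(3*a)


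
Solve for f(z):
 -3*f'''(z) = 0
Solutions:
 f(z) = C1 + C2*z + C3*z^2


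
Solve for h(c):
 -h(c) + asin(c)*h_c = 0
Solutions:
 h(c) = C1*exp(Integral(1/asin(c), c))


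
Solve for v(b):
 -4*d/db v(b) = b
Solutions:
 v(b) = C1 - b^2/8


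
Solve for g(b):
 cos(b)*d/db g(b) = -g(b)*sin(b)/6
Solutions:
 g(b) = C1*cos(b)^(1/6)


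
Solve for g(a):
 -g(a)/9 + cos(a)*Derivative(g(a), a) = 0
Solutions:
 g(a) = C1*(sin(a) + 1)^(1/18)/(sin(a) - 1)^(1/18)


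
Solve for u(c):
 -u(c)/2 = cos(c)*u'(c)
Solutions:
 u(c) = C1*(sin(c) - 1)^(1/4)/(sin(c) + 1)^(1/4)


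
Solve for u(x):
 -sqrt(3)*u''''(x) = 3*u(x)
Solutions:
 u(x) = (C1*sin(sqrt(2)*3^(1/8)*x/2) + C2*cos(sqrt(2)*3^(1/8)*x/2))*exp(-sqrt(2)*3^(1/8)*x/2) + (C3*sin(sqrt(2)*3^(1/8)*x/2) + C4*cos(sqrt(2)*3^(1/8)*x/2))*exp(sqrt(2)*3^(1/8)*x/2)


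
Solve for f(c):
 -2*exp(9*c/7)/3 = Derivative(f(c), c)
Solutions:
 f(c) = C1 - 14*exp(9*c/7)/27


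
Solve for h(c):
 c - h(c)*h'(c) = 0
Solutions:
 h(c) = -sqrt(C1 + c^2)
 h(c) = sqrt(C1 + c^2)


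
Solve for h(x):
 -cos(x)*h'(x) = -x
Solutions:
 h(x) = C1 + Integral(x/cos(x), x)


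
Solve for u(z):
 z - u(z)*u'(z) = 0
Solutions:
 u(z) = -sqrt(C1 + z^2)
 u(z) = sqrt(C1 + z^2)


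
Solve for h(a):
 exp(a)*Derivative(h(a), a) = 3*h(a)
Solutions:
 h(a) = C1*exp(-3*exp(-a))


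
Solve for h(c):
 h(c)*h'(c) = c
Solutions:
 h(c) = -sqrt(C1 + c^2)
 h(c) = sqrt(C1 + c^2)


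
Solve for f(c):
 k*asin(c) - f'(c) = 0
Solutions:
 f(c) = C1 + k*(c*asin(c) + sqrt(1 - c^2))


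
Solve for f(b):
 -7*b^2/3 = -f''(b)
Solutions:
 f(b) = C1 + C2*b + 7*b^4/36


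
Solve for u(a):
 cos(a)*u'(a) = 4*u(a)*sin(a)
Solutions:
 u(a) = C1/cos(a)^4


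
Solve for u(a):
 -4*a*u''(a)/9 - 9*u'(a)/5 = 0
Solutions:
 u(a) = C1 + C2/a^(61/20)


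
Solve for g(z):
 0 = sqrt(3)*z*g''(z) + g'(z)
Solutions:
 g(z) = C1 + C2*z^(1 - sqrt(3)/3)


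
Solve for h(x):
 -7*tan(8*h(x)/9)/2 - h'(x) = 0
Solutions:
 h(x) = -9*asin(C1*exp(-28*x/9))/8 + 9*pi/8
 h(x) = 9*asin(C1*exp(-28*x/9))/8


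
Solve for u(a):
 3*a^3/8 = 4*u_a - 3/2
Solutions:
 u(a) = C1 + 3*a^4/128 + 3*a/8


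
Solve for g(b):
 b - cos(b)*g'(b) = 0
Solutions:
 g(b) = C1 + Integral(b/cos(b), b)


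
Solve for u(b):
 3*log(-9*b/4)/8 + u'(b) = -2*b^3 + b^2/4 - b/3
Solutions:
 u(b) = C1 - b^4/2 + b^3/12 - b^2/6 - 3*b*log(-b)/8 + 3*b*(-2*log(3) + 1 + 2*log(2))/8


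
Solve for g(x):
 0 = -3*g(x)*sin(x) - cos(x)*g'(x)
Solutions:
 g(x) = C1*cos(x)^3


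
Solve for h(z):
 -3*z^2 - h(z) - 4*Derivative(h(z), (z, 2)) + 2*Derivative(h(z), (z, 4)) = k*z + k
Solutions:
 h(z) = C1*exp(-z*sqrt(1 + sqrt(6)/2)) + C2*exp(z*sqrt(1 + sqrt(6)/2)) + C3*sin(z*sqrt(-1 + sqrt(6)/2)) + C4*cos(z*sqrt(-1 + sqrt(6)/2)) - k*z - k - 3*z^2 + 24


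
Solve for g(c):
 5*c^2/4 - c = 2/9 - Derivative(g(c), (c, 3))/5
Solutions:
 g(c) = C1 + C2*c + C3*c^2 - 5*c^5/48 + 5*c^4/24 + 5*c^3/27


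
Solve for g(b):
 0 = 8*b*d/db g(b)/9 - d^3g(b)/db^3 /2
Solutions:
 g(b) = C1 + Integral(C2*airyai(2*6^(1/3)*b/3) + C3*airybi(2*6^(1/3)*b/3), b)


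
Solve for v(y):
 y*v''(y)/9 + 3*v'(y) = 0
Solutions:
 v(y) = C1 + C2/y^26


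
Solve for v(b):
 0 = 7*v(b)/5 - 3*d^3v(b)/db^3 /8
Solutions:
 v(b) = C3*exp(2*15^(2/3)*7^(1/3)*b/15) + (C1*sin(3^(1/6)*5^(2/3)*7^(1/3)*b/5) + C2*cos(3^(1/6)*5^(2/3)*7^(1/3)*b/5))*exp(-15^(2/3)*7^(1/3)*b/15)


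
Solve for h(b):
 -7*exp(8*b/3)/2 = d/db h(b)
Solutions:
 h(b) = C1 - 21*exp(8*b/3)/16


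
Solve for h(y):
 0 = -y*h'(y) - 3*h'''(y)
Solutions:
 h(y) = C1 + Integral(C2*airyai(-3^(2/3)*y/3) + C3*airybi(-3^(2/3)*y/3), y)


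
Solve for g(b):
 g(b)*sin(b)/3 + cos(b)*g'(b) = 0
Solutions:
 g(b) = C1*cos(b)^(1/3)


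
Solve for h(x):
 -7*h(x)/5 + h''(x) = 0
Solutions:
 h(x) = C1*exp(-sqrt(35)*x/5) + C2*exp(sqrt(35)*x/5)


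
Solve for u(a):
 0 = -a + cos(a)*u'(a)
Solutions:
 u(a) = C1 + Integral(a/cos(a), a)


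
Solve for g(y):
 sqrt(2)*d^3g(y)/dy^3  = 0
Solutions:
 g(y) = C1 + C2*y + C3*y^2


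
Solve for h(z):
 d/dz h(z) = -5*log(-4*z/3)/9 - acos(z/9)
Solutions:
 h(z) = C1 - 5*z*log(-z)/9 - z*acos(z/9) - 10*z*log(2)/9 + 5*z/9 + 5*z*log(3)/9 + sqrt(81 - z^2)


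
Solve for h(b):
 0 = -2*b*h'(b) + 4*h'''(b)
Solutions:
 h(b) = C1 + Integral(C2*airyai(2^(2/3)*b/2) + C3*airybi(2^(2/3)*b/2), b)


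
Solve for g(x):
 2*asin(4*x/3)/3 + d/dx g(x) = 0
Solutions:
 g(x) = C1 - 2*x*asin(4*x/3)/3 - sqrt(9 - 16*x^2)/6


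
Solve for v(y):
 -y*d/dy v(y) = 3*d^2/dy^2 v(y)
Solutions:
 v(y) = C1 + C2*erf(sqrt(6)*y/6)


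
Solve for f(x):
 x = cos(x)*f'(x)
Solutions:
 f(x) = C1 + Integral(x/cos(x), x)


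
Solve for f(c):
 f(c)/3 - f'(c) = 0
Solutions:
 f(c) = C1*exp(c/3)


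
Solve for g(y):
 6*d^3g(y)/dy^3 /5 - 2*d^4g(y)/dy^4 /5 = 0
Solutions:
 g(y) = C1 + C2*y + C3*y^2 + C4*exp(3*y)


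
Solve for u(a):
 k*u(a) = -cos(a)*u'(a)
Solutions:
 u(a) = C1*exp(k*(log(sin(a) - 1) - log(sin(a) + 1))/2)


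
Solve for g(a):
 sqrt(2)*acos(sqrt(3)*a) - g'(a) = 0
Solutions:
 g(a) = C1 + sqrt(2)*(a*acos(sqrt(3)*a) - sqrt(3)*sqrt(1 - 3*a^2)/3)


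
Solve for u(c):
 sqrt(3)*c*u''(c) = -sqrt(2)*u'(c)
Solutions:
 u(c) = C1 + C2*c^(1 - sqrt(6)/3)


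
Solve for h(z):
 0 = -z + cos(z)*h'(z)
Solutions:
 h(z) = C1 + Integral(z/cos(z), z)


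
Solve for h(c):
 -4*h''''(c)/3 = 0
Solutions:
 h(c) = C1 + C2*c + C3*c^2 + C4*c^3


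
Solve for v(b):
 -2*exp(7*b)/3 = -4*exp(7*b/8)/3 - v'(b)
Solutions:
 v(b) = C1 - 32*exp(7*b/8)/21 + 2*exp(7*b)/21


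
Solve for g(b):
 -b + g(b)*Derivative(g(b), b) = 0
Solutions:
 g(b) = -sqrt(C1 + b^2)
 g(b) = sqrt(C1 + b^2)


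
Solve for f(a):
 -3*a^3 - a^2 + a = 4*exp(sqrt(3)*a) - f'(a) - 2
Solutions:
 f(a) = C1 + 3*a^4/4 + a^3/3 - a^2/2 - 2*a + 4*sqrt(3)*exp(sqrt(3)*a)/3


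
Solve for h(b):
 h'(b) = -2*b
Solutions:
 h(b) = C1 - b^2


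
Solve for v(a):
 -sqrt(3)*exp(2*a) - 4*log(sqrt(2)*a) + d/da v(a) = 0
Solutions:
 v(a) = C1 + 4*a*log(a) + 2*a*(-2 + log(2)) + sqrt(3)*exp(2*a)/2


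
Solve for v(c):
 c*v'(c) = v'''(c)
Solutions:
 v(c) = C1 + Integral(C2*airyai(c) + C3*airybi(c), c)


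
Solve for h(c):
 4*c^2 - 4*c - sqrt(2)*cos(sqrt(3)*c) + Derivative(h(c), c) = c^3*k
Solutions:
 h(c) = C1 + c^4*k/4 - 4*c^3/3 + 2*c^2 + sqrt(6)*sin(sqrt(3)*c)/3


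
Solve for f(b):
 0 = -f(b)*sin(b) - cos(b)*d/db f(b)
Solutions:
 f(b) = C1*cos(b)


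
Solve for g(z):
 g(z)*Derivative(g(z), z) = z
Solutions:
 g(z) = -sqrt(C1 + z^2)
 g(z) = sqrt(C1 + z^2)


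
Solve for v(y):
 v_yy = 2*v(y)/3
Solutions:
 v(y) = C1*exp(-sqrt(6)*y/3) + C2*exp(sqrt(6)*y/3)


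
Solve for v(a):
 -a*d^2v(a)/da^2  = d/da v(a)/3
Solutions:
 v(a) = C1 + C2*a^(2/3)


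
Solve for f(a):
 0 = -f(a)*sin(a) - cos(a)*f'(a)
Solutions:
 f(a) = C1*cos(a)


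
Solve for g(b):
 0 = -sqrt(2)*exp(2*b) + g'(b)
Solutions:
 g(b) = C1 + sqrt(2)*exp(2*b)/2


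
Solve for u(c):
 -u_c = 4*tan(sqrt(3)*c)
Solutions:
 u(c) = C1 + 4*sqrt(3)*log(cos(sqrt(3)*c))/3


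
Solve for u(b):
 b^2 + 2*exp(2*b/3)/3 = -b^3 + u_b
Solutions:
 u(b) = C1 + b^4/4 + b^3/3 + exp(2*b/3)


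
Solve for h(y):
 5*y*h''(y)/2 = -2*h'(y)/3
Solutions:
 h(y) = C1 + C2*y^(11/15)


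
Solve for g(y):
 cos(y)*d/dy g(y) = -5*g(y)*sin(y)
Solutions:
 g(y) = C1*cos(y)^5


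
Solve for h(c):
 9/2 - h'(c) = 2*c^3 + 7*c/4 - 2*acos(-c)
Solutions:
 h(c) = C1 - c^4/2 - 7*c^2/8 + 2*c*acos(-c) + 9*c/2 + 2*sqrt(1 - c^2)


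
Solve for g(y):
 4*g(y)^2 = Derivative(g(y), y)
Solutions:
 g(y) = -1/(C1 + 4*y)


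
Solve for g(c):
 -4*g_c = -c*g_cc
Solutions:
 g(c) = C1 + C2*c^5


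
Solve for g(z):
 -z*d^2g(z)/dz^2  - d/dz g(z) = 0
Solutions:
 g(z) = C1 + C2*log(z)


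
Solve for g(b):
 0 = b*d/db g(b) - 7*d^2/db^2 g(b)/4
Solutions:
 g(b) = C1 + C2*erfi(sqrt(14)*b/7)


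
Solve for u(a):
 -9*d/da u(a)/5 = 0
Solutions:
 u(a) = C1


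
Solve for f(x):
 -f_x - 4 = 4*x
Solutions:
 f(x) = C1 - 2*x^2 - 4*x


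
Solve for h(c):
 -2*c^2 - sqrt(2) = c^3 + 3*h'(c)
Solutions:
 h(c) = C1 - c^4/12 - 2*c^3/9 - sqrt(2)*c/3


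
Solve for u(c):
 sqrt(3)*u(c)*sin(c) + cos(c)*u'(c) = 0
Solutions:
 u(c) = C1*cos(c)^(sqrt(3))


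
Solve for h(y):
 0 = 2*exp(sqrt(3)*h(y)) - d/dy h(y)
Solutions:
 h(y) = sqrt(3)*(2*log(-1/(C1 + 2*y)) - log(3))/6


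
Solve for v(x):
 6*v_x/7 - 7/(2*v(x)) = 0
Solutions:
 v(x) = -sqrt(C1 + 294*x)/6
 v(x) = sqrt(C1 + 294*x)/6


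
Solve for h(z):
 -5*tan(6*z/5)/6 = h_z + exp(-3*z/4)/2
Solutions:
 h(z) = C1 - 25*log(tan(6*z/5)^2 + 1)/72 + 2*exp(-3*z/4)/3


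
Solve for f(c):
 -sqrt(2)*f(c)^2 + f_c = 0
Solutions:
 f(c) = -1/(C1 + sqrt(2)*c)


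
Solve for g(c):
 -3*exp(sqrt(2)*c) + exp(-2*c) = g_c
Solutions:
 g(c) = C1 - 3*sqrt(2)*exp(sqrt(2)*c)/2 - exp(-2*c)/2


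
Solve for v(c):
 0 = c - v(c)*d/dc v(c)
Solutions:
 v(c) = -sqrt(C1 + c^2)
 v(c) = sqrt(C1 + c^2)


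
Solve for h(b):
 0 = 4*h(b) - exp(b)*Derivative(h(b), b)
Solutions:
 h(b) = C1*exp(-4*exp(-b))


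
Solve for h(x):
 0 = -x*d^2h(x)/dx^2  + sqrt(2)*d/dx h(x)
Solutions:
 h(x) = C1 + C2*x^(1 + sqrt(2))


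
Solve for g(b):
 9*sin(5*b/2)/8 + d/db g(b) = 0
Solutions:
 g(b) = C1 + 9*cos(5*b/2)/20


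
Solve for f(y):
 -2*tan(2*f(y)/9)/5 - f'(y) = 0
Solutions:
 f(y) = -9*asin(C1*exp(-4*y/45))/2 + 9*pi/2
 f(y) = 9*asin(C1*exp(-4*y/45))/2


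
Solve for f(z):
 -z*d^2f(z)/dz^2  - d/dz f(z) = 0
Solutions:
 f(z) = C1 + C2*log(z)


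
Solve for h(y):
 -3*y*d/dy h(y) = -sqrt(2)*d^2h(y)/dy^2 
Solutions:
 h(y) = C1 + C2*erfi(2^(1/4)*sqrt(3)*y/2)


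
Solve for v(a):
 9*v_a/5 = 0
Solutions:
 v(a) = C1


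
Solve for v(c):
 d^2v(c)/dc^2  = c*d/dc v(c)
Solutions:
 v(c) = C1 + C2*erfi(sqrt(2)*c/2)


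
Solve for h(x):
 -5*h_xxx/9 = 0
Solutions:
 h(x) = C1 + C2*x + C3*x^2


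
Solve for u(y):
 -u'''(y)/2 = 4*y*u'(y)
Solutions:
 u(y) = C1 + Integral(C2*airyai(-2*y) + C3*airybi(-2*y), y)


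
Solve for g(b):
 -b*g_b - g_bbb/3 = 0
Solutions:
 g(b) = C1 + Integral(C2*airyai(-3^(1/3)*b) + C3*airybi(-3^(1/3)*b), b)


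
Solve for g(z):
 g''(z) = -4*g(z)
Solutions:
 g(z) = C1*sin(2*z) + C2*cos(2*z)


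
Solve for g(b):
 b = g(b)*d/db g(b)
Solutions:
 g(b) = -sqrt(C1 + b^2)
 g(b) = sqrt(C1 + b^2)


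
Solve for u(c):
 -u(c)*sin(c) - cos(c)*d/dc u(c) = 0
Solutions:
 u(c) = C1*cos(c)


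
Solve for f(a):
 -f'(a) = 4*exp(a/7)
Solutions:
 f(a) = C1 - 28*exp(a/7)


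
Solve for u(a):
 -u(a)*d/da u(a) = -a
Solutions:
 u(a) = -sqrt(C1 + a^2)
 u(a) = sqrt(C1 + a^2)


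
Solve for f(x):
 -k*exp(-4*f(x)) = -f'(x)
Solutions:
 f(x) = log(-I*(C1 + 4*k*x)^(1/4))
 f(x) = log(I*(C1 + 4*k*x)^(1/4))
 f(x) = log(-(C1 + 4*k*x)^(1/4))
 f(x) = log(C1 + 4*k*x)/4


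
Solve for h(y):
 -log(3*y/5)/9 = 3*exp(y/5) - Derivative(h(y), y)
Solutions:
 h(y) = C1 + y*log(y)/9 + y*(-log(5) - 1 + log(3))/9 + 15*exp(y/5)


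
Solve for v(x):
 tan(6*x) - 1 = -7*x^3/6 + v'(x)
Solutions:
 v(x) = C1 + 7*x^4/24 - x - log(cos(6*x))/6


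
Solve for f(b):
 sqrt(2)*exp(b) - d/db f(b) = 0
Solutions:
 f(b) = C1 + sqrt(2)*exp(b)


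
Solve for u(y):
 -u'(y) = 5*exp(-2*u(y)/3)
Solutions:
 u(y) = 3*log(-sqrt(C1 - 5*y)) - 3*log(3) + 3*log(6)/2
 u(y) = 3*log(C1 - 5*y)/2 - 3*log(3) + 3*log(6)/2


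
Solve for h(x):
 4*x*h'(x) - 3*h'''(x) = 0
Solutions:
 h(x) = C1 + Integral(C2*airyai(6^(2/3)*x/3) + C3*airybi(6^(2/3)*x/3), x)


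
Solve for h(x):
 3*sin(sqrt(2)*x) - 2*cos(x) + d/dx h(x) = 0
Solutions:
 h(x) = C1 + 2*sin(x) + 3*sqrt(2)*cos(sqrt(2)*x)/2


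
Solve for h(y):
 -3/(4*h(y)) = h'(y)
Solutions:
 h(y) = -sqrt(C1 - 6*y)/2
 h(y) = sqrt(C1 - 6*y)/2


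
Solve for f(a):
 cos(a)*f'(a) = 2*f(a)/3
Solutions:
 f(a) = C1*(sin(a) + 1)^(1/3)/(sin(a) - 1)^(1/3)


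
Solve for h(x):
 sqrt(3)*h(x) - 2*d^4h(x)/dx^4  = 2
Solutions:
 h(x) = C1*exp(-2^(3/4)*3^(1/8)*x/2) + C2*exp(2^(3/4)*3^(1/8)*x/2) + C3*sin(2^(3/4)*3^(1/8)*x/2) + C4*cos(2^(3/4)*3^(1/8)*x/2) + 2*sqrt(3)/3


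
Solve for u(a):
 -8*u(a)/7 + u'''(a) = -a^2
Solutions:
 u(a) = C3*exp(2*7^(2/3)*a/7) + 7*a^2/8 + (C1*sin(sqrt(3)*7^(2/3)*a/7) + C2*cos(sqrt(3)*7^(2/3)*a/7))*exp(-7^(2/3)*a/7)


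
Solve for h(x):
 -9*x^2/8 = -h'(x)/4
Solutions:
 h(x) = C1 + 3*x^3/2


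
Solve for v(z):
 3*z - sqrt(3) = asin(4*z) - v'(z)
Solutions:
 v(z) = C1 - 3*z^2/2 + z*asin(4*z) + sqrt(3)*z + sqrt(1 - 16*z^2)/4


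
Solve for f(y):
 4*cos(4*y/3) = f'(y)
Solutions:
 f(y) = C1 + 3*sin(4*y/3)


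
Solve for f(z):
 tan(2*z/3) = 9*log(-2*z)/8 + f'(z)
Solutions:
 f(z) = C1 - 9*z*log(-z)/8 - 9*z*log(2)/8 + 9*z/8 - 3*log(cos(2*z/3))/2


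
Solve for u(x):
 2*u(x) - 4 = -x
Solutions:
 u(x) = 2 - x/2


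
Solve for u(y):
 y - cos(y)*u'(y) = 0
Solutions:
 u(y) = C1 + Integral(y/cos(y), y)


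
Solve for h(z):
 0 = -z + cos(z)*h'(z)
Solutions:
 h(z) = C1 + Integral(z/cos(z), z)


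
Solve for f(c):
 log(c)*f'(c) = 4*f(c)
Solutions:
 f(c) = C1*exp(4*li(c))


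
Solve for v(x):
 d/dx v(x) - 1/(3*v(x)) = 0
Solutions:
 v(x) = -sqrt(C1 + 6*x)/3
 v(x) = sqrt(C1 + 6*x)/3


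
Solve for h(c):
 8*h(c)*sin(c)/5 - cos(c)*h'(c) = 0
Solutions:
 h(c) = C1/cos(c)^(8/5)


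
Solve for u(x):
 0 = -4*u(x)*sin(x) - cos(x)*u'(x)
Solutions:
 u(x) = C1*cos(x)^4


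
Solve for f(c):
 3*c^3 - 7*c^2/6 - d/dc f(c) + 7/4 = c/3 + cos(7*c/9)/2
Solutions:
 f(c) = C1 + 3*c^4/4 - 7*c^3/18 - c^2/6 + 7*c/4 - 9*sin(7*c/9)/14


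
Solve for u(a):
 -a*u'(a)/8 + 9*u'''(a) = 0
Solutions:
 u(a) = C1 + Integral(C2*airyai(3^(1/3)*a/6) + C3*airybi(3^(1/3)*a/6), a)


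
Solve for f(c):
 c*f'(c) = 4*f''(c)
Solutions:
 f(c) = C1 + C2*erfi(sqrt(2)*c/4)


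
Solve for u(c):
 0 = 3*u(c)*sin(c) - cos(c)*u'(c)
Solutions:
 u(c) = C1/cos(c)^3


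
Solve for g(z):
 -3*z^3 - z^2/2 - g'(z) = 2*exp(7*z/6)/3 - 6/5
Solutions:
 g(z) = C1 - 3*z^4/4 - z^3/6 + 6*z/5 - 4*exp(7*z/6)/7


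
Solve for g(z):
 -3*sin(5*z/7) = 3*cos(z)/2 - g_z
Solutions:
 g(z) = C1 + 3*sin(z)/2 - 21*cos(5*z/7)/5


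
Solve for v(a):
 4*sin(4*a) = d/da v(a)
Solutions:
 v(a) = C1 - cos(4*a)


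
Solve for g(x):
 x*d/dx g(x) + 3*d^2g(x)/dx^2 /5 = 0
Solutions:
 g(x) = C1 + C2*erf(sqrt(30)*x/6)


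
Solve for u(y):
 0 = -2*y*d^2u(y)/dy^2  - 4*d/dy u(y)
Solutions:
 u(y) = C1 + C2/y


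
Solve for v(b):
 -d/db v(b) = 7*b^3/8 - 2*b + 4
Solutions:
 v(b) = C1 - 7*b^4/32 + b^2 - 4*b


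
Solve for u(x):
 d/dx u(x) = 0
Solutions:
 u(x) = C1


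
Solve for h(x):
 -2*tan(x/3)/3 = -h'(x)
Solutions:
 h(x) = C1 - 2*log(cos(x/3))


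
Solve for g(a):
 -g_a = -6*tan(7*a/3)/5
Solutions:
 g(a) = C1 - 18*log(cos(7*a/3))/35


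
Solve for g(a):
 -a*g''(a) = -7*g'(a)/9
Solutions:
 g(a) = C1 + C2*a^(16/9)


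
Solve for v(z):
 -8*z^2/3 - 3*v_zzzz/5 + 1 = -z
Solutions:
 v(z) = C1 + C2*z + C3*z^2 + C4*z^3 - z^6/81 + z^5/72 + 5*z^4/72


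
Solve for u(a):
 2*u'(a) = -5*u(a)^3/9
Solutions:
 u(a) = -3*sqrt(-1/(C1 - 5*a))
 u(a) = 3*sqrt(-1/(C1 - 5*a))


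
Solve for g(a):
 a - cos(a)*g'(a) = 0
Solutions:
 g(a) = C1 + Integral(a/cos(a), a)


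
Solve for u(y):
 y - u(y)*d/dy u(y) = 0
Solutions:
 u(y) = -sqrt(C1 + y^2)
 u(y) = sqrt(C1 + y^2)


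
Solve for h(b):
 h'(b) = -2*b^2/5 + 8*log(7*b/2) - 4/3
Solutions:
 h(b) = C1 - 2*b^3/15 + 8*b*log(b) - 28*b/3 - 8*b*log(2) + 8*b*log(7)


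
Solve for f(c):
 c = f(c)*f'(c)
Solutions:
 f(c) = -sqrt(C1 + c^2)
 f(c) = sqrt(C1 + c^2)


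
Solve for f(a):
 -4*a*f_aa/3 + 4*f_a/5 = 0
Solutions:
 f(a) = C1 + C2*a^(8/5)


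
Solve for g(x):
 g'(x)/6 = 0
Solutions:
 g(x) = C1


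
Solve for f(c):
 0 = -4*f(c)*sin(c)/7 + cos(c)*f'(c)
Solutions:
 f(c) = C1/cos(c)^(4/7)


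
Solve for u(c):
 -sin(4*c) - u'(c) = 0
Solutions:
 u(c) = C1 + cos(4*c)/4


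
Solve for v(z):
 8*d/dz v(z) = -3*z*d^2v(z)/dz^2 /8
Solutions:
 v(z) = C1 + C2/z^(61/3)


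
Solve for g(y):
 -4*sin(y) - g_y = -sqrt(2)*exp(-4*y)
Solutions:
 g(y) = C1 + 4*cos(y) - sqrt(2)*exp(-4*y)/4


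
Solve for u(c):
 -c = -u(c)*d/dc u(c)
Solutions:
 u(c) = -sqrt(C1 + c^2)
 u(c) = sqrt(C1 + c^2)


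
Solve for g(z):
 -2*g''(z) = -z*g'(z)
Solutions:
 g(z) = C1 + C2*erfi(z/2)


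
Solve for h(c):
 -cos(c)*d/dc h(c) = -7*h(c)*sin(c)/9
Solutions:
 h(c) = C1/cos(c)^(7/9)


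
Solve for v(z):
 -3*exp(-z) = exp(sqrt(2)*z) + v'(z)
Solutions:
 v(z) = C1 - sqrt(2)*exp(sqrt(2)*z)/2 + 3*exp(-z)


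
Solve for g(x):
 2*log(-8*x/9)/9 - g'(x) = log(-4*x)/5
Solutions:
 g(x) = C1 + x*log(-x)/45 + x*(-20*log(3) - 1 + 12*log(2))/45


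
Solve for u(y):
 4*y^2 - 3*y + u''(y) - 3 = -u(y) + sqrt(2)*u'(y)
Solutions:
 u(y) = -4*y^2 - 8*sqrt(2)*y + 3*y + (C1*sin(sqrt(2)*y/2) + C2*cos(sqrt(2)*y/2))*exp(sqrt(2)*y/2) - 5 + 3*sqrt(2)


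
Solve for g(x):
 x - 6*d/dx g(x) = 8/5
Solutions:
 g(x) = C1 + x^2/12 - 4*x/15


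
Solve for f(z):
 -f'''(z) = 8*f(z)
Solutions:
 f(z) = C3*exp(-2*z) + (C1*sin(sqrt(3)*z) + C2*cos(sqrt(3)*z))*exp(z)


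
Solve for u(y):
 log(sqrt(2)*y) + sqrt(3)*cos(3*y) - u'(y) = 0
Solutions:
 u(y) = C1 + y*log(y) - y + y*log(2)/2 + sqrt(3)*sin(3*y)/3


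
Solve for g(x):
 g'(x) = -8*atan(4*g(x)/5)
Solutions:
 Integral(1/atan(4*_y/5), (_y, g(x))) = C1 - 8*x


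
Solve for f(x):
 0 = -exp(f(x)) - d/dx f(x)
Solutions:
 f(x) = log(1/(C1 + x))


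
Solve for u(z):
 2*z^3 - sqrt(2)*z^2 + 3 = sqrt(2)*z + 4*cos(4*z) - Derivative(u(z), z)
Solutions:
 u(z) = C1 - z^4/2 + sqrt(2)*z^3/3 + sqrt(2)*z^2/2 - 3*z + sin(4*z)


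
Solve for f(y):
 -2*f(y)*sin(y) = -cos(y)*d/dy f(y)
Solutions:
 f(y) = C1/cos(y)^2


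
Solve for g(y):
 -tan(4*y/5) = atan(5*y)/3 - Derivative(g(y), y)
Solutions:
 g(y) = C1 + y*atan(5*y)/3 - log(25*y^2 + 1)/30 - 5*log(cos(4*y/5))/4


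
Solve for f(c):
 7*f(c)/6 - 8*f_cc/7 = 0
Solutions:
 f(c) = C1*exp(-7*sqrt(3)*c/12) + C2*exp(7*sqrt(3)*c/12)


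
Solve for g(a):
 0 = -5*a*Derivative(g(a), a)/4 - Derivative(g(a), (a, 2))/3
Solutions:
 g(a) = C1 + C2*erf(sqrt(30)*a/4)


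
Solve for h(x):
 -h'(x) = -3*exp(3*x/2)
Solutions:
 h(x) = C1 + 2*exp(3*x/2)


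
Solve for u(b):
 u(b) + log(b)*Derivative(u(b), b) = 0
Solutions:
 u(b) = C1*exp(-li(b))


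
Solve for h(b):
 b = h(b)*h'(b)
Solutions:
 h(b) = -sqrt(C1 + b^2)
 h(b) = sqrt(C1 + b^2)


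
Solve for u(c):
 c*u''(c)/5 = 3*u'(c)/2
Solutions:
 u(c) = C1 + C2*c^(17/2)


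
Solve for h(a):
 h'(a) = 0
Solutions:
 h(a) = C1


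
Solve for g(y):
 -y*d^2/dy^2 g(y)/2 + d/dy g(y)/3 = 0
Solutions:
 g(y) = C1 + C2*y^(5/3)


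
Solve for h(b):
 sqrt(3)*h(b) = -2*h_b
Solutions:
 h(b) = C1*exp(-sqrt(3)*b/2)


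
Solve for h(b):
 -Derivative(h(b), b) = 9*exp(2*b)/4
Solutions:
 h(b) = C1 - 9*exp(2*b)/8


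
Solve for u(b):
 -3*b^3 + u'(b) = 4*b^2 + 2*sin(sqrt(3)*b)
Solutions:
 u(b) = C1 + 3*b^4/4 + 4*b^3/3 - 2*sqrt(3)*cos(sqrt(3)*b)/3


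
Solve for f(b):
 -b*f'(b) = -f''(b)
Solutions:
 f(b) = C1 + C2*erfi(sqrt(2)*b/2)


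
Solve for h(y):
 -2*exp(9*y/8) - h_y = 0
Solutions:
 h(y) = C1 - 16*exp(9*y/8)/9


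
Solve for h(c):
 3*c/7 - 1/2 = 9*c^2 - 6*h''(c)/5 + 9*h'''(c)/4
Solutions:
 h(c) = C1 + C2*c + C3*exp(8*c/15) + 5*c^4/8 + 1555*c^3/336 + 70535*c^2/2688


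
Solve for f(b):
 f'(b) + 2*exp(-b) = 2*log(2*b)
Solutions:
 f(b) = C1 + 2*b*log(b) + 2*b*(-1 + log(2)) + 2*exp(-b)


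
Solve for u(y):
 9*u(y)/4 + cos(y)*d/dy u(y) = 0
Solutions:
 u(y) = C1*(sin(y) - 1)^(9/8)/(sin(y) + 1)^(9/8)


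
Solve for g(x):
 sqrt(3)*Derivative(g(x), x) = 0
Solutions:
 g(x) = C1


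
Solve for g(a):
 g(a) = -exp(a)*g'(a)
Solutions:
 g(a) = C1*exp(exp(-a))


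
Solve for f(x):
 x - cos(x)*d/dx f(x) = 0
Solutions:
 f(x) = C1 + Integral(x/cos(x), x)


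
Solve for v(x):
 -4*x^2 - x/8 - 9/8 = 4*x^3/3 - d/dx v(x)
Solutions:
 v(x) = C1 + x^4/3 + 4*x^3/3 + x^2/16 + 9*x/8


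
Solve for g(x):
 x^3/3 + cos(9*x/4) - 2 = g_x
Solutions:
 g(x) = C1 + x^4/12 - 2*x + 4*sin(9*x/4)/9


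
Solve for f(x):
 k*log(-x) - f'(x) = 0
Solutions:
 f(x) = C1 + k*x*log(-x) - k*x


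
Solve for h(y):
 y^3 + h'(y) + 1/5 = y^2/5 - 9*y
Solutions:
 h(y) = C1 - y^4/4 + y^3/15 - 9*y^2/2 - y/5


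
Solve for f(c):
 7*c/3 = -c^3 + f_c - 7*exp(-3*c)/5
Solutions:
 f(c) = C1 + c^4/4 + 7*c^2/6 - 7*exp(-3*c)/15


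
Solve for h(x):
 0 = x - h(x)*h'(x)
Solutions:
 h(x) = -sqrt(C1 + x^2)
 h(x) = sqrt(C1 + x^2)


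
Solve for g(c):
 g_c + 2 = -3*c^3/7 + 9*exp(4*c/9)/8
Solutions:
 g(c) = C1 - 3*c^4/28 - 2*c + 81*exp(4*c/9)/32


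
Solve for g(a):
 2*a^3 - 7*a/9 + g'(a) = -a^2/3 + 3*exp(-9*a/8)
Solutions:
 g(a) = C1 - a^4/2 - a^3/9 + 7*a^2/18 - 8*exp(-9*a/8)/3


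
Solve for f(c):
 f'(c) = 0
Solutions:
 f(c) = C1


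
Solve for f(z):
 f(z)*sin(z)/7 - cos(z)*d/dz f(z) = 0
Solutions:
 f(z) = C1/cos(z)^(1/7)


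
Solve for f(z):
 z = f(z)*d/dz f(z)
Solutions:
 f(z) = -sqrt(C1 + z^2)
 f(z) = sqrt(C1 + z^2)


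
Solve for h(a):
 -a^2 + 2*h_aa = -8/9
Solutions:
 h(a) = C1 + C2*a + a^4/24 - 2*a^2/9


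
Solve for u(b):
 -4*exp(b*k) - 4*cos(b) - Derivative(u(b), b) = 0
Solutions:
 u(b) = C1 - 4*sin(b) - 4*exp(b*k)/k


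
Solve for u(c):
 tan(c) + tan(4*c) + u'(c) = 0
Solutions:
 u(c) = C1 + log(cos(c)) + log(cos(4*c))/4


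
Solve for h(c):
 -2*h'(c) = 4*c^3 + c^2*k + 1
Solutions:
 h(c) = C1 - c^4/2 - c^3*k/6 - c/2


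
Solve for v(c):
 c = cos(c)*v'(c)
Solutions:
 v(c) = C1 + Integral(c/cos(c), c)


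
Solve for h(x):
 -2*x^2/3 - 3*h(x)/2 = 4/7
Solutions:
 h(x) = -4*x^2/9 - 8/21


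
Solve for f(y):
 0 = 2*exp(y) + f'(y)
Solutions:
 f(y) = C1 - 2*exp(y)


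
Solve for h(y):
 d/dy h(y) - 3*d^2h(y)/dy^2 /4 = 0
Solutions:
 h(y) = C1 + C2*exp(4*y/3)


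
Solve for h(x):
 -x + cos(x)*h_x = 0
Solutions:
 h(x) = C1 + Integral(x/cos(x), x)


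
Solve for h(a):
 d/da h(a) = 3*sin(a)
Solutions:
 h(a) = C1 - 3*cos(a)


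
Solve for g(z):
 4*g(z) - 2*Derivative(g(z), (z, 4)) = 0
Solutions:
 g(z) = C1*exp(-2^(1/4)*z) + C2*exp(2^(1/4)*z) + C3*sin(2^(1/4)*z) + C4*cos(2^(1/4)*z)


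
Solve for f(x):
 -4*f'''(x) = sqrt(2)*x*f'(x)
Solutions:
 f(x) = C1 + Integral(C2*airyai(-sqrt(2)*x/2) + C3*airybi(-sqrt(2)*x/2), x)


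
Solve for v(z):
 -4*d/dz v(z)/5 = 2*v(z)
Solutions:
 v(z) = C1*exp(-5*z/2)


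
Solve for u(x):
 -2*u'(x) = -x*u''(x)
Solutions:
 u(x) = C1 + C2*x^3


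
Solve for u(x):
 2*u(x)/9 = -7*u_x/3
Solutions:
 u(x) = C1*exp(-2*x/21)


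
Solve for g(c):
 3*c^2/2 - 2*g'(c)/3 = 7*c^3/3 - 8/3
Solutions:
 g(c) = C1 - 7*c^4/8 + 3*c^3/4 + 4*c


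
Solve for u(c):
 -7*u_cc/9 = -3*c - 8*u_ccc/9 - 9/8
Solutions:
 u(c) = C1 + C2*c + C3*exp(7*c/8) + 9*c^3/14 + 2295*c^2/784


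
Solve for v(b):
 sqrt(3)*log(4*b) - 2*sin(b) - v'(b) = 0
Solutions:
 v(b) = C1 + sqrt(3)*b*(log(b) - 1) + 2*sqrt(3)*b*log(2) + 2*cos(b)


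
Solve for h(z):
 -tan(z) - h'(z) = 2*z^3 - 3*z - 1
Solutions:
 h(z) = C1 - z^4/2 + 3*z^2/2 + z + log(cos(z))


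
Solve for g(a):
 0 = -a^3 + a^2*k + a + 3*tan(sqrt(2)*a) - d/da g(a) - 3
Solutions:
 g(a) = C1 - a^4/4 + a^3*k/3 + a^2/2 - 3*a - 3*sqrt(2)*log(cos(sqrt(2)*a))/2


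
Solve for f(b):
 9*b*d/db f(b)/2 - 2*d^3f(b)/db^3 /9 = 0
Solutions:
 f(b) = C1 + Integral(C2*airyai(3*6^(1/3)*b/2) + C3*airybi(3*6^(1/3)*b/2), b)


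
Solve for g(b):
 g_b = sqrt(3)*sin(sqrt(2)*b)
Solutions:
 g(b) = C1 - sqrt(6)*cos(sqrt(2)*b)/2


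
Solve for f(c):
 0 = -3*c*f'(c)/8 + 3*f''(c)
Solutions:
 f(c) = C1 + C2*erfi(c/4)


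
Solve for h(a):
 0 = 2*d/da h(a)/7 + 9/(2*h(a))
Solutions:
 h(a) = -sqrt(C1 - 126*a)/2
 h(a) = sqrt(C1 - 126*a)/2


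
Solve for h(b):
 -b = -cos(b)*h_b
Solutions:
 h(b) = C1 + Integral(b/cos(b), b)


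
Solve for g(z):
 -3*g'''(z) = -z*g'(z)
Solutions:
 g(z) = C1 + Integral(C2*airyai(3^(2/3)*z/3) + C3*airybi(3^(2/3)*z/3), z)


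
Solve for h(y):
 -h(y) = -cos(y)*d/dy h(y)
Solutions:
 h(y) = C1*sqrt(sin(y) + 1)/sqrt(sin(y) - 1)


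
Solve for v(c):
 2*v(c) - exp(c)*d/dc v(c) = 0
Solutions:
 v(c) = C1*exp(-2*exp(-c))


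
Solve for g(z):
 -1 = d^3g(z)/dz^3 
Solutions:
 g(z) = C1 + C2*z + C3*z^2 - z^3/6


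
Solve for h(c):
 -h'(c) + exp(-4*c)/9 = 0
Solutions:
 h(c) = C1 - exp(-4*c)/36


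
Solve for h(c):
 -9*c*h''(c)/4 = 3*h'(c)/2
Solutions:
 h(c) = C1 + C2*c^(1/3)


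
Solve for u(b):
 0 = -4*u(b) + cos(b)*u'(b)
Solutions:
 u(b) = C1*(sin(b)^2 + 2*sin(b) + 1)/(sin(b)^2 - 2*sin(b) + 1)


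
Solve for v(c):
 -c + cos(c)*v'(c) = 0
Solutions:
 v(c) = C1 + Integral(c/cos(c), c)


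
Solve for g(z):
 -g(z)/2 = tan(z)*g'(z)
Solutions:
 g(z) = C1/sqrt(sin(z))


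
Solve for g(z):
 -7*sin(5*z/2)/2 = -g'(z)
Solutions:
 g(z) = C1 - 7*cos(5*z/2)/5


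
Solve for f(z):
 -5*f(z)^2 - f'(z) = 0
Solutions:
 f(z) = 1/(C1 + 5*z)


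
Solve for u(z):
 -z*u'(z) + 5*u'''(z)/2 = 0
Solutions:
 u(z) = C1 + Integral(C2*airyai(2^(1/3)*5^(2/3)*z/5) + C3*airybi(2^(1/3)*5^(2/3)*z/5), z)


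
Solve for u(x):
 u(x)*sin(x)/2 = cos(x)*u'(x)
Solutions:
 u(x) = C1/sqrt(cos(x))


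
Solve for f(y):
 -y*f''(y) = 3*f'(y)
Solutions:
 f(y) = C1 + C2/y^2


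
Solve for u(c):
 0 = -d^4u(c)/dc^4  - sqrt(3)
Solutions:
 u(c) = C1 + C2*c + C3*c^2 + C4*c^3 - sqrt(3)*c^4/24


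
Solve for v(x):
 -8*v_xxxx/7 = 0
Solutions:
 v(x) = C1 + C2*x + C3*x^2 + C4*x^3


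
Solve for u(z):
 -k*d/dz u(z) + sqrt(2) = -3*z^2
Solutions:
 u(z) = C1 + z^3/k + sqrt(2)*z/k


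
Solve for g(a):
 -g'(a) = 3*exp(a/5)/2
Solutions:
 g(a) = C1 - 15*exp(a/5)/2


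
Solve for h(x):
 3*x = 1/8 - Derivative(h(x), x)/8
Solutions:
 h(x) = C1 - 12*x^2 + x


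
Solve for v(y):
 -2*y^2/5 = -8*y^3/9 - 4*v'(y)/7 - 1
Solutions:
 v(y) = C1 - 7*y^4/18 + 7*y^3/30 - 7*y/4


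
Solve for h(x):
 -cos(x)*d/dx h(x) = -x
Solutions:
 h(x) = C1 + Integral(x/cos(x), x)


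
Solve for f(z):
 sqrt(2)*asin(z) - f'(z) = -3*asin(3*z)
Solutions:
 f(z) = C1 + 3*z*asin(3*z) + sqrt(1 - 9*z^2) + sqrt(2)*(z*asin(z) + sqrt(1 - z^2))


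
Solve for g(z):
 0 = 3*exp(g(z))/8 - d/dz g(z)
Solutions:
 g(z) = log(-1/(C1 + 3*z)) + 3*log(2)


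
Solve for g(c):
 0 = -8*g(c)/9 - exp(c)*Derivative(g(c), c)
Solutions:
 g(c) = C1*exp(8*exp(-c)/9)


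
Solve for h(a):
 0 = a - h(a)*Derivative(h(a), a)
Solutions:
 h(a) = -sqrt(C1 + a^2)
 h(a) = sqrt(C1 + a^2)


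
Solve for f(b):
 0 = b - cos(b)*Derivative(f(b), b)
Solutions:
 f(b) = C1 + Integral(b/cos(b), b)


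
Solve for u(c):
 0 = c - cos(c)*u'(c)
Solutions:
 u(c) = C1 + Integral(c/cos(c), c)


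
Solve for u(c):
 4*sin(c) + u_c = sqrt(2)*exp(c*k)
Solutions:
 u(c) = C1 + 4*cos(c) + sqrt(2)*exp(c*k)/k


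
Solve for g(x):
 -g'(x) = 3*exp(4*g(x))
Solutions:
 g(x) = log(-I*(1/(C1 + 12*x))^(1/4))
 g(x) = log(I*(1/(C1 + 12*x))^(1/4))
 g(x) = log(-(1/(C1 + 12*x))^(1/4))
 g(x) = log(1/(C1 + 12*x))/4


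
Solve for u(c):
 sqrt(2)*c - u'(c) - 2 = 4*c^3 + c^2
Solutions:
 u(c) = C1 - c^4 - c^3/3 + sqrt(2)*c^2/2 - 2*c


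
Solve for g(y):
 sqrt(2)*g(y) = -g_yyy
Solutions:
 g(y) = C3*exp(-2^(1/6)*y) + (C1*sin(2^(1/6)*sqrt(3)*y/2) + C2*cos(2^(1/6)*sqrt(3)*y/2))*exp(2^(1/6)*y/2)


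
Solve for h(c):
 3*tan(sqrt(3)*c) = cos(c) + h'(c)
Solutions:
 h(c) = C1 - sqrt(3)*log(cos(sqrt(3)*c)) - sin(c)


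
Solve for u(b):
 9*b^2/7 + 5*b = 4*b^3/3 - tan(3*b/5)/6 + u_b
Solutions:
 u(b) = C1 - b^4/3 + 3*b^3/7 + 5*b^2/2 - 5*log(cos(3*b/5))/18


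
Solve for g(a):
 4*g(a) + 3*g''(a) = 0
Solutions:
 g(a) = C1*sin(2*sqrt(3)*a/3) + C2*cos(2*sqrt(3)*a/3)


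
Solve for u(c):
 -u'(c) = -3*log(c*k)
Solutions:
 u(c) = C1 + 3*c*log(c*k) - 3*c


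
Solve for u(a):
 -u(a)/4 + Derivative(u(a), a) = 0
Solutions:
 u(a) = C1*exp(a/4)


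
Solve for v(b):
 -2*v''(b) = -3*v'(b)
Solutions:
 v(b) = C1 + C2*exp(3*b/2)


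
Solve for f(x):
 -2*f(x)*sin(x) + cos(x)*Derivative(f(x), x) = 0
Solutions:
 f(x) = C1/cos(x)^2


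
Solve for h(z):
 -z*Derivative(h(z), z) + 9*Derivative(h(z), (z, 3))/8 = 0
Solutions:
 h(z) = C1 + Integral(C2*airyai(2*3^(1/3)*z/3) + C3*airybi(2*3^(1/3)*z/3), z)


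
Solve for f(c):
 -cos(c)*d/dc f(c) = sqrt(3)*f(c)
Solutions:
 f(c) = C1*(sin(c) - 1)^(sqrt(3)/2)/(sin(c) + 1)^(sqrt(3)/2)


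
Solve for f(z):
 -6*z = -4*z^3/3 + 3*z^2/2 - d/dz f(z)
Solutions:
 f(z) = C1 - z^4/3 + z^3/2 + 3*z^2


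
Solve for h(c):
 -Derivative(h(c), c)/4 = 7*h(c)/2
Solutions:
 h(c) = C1*exp(-14*c)


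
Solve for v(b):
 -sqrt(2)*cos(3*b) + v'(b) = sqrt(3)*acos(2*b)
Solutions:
 v(b) = C1 + sqrt(3)*(b*acos(2*b) - sqrt(1 - 4*b^2)/2) + sqrt(2)*sin(3*b)/3


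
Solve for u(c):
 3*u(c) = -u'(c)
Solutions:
 u(c) = C1*exp(-3*c)


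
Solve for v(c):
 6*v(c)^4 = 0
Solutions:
 v(c) = 0


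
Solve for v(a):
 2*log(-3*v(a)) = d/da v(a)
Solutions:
 -Integral(1/(log(-_y) + log(3)), (_y, v(a)))/2 = C1 - a


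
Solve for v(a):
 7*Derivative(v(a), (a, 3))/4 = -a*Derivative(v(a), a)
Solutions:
 v(a) = C1 + Integral(C2*airyai(-14^(2/3)*a/7) + C3*airybi(-14^(2/3)*a/7), a)


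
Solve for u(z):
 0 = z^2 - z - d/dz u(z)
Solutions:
 u(z) = C1 + z^3/3 - z^2/2


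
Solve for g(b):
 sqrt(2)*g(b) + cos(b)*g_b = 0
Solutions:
 g(b) = C1*(sin(b) - 1)^(sqrt(2)/2)/(sin(b) + 1)^(sqrt(2)/2)


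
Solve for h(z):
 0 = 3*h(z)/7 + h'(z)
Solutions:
 h(z) = C1*exp(-3*z/7)


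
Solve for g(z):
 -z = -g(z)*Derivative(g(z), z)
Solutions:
 g(z) = -sqrt(C1 + z^2)
 g(z) = sqrt(C1 + z^2)


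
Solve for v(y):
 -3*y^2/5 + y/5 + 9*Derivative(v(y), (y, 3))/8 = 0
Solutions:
 v(y) = C1 + C2*y + C3*y^2 + 2*y^5/225 - y^4/135


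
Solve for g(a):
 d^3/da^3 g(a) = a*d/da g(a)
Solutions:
 g(a) = C1 + Integral(C2*airyai(a) + C3*airybi(a), a)


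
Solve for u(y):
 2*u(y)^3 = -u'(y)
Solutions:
 u(y) = -sqrt(2)*sqrt(-1/(C1 - 2*y))/2
 u(y) = sqrt(2)*sqrt(-1/(C1 - 2*y))/2


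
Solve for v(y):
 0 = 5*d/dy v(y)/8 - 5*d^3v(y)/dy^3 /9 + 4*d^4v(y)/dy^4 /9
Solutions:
 v(y) = C1 + C2*exp(y*(5*5^(2/3)/(9*sqrt(579) + 218)^(1/3) + 10 + 5^(1/3)*(9*sqrt(579) + 218)^(1/3))/24)*sin(sqrt(3)*5^(1/3)*y*(-(9*sqrt(579) + 218)^(1/3) + 5*5^(1/3)/(9*sqrt(579) + 218)^(1/3))/24) + C3*exp(y*(5*5^(2/3)/(9*sqrt(579) + 218)^(1/3) + 10 + 5^(1/3)*(9*sqrt(579) + 218)^(1/3))/24)*cos(sqrt(3)*5^(1/3)*y*(-(9*sqrt(579) + 218)^(1/3) + 5*5^(1/3)/(9*sqrt(579) + 218)^(1/3))/24) + C4*exp(y*(-5^(1/3)*(9*sqrt(579) + 218)^(1/3) - 5*5^(2/3)/(9*sqrt(579) + 218)^(1/3) + 5)/12)


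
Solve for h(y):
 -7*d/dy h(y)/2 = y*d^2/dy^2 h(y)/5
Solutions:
 h(y) = C1 + C2/y^(33/2)


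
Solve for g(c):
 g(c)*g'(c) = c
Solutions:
 g(c) = -sqrt(C1 + c^2)
 g(c) = sqrt(C1 + c^2)


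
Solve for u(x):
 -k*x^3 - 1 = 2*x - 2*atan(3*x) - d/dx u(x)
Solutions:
 u(x) = C1 + k*x^4/4 + x^2 - 2*x*atan(3*x) + x + log(9*x^2 + 1)/3
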